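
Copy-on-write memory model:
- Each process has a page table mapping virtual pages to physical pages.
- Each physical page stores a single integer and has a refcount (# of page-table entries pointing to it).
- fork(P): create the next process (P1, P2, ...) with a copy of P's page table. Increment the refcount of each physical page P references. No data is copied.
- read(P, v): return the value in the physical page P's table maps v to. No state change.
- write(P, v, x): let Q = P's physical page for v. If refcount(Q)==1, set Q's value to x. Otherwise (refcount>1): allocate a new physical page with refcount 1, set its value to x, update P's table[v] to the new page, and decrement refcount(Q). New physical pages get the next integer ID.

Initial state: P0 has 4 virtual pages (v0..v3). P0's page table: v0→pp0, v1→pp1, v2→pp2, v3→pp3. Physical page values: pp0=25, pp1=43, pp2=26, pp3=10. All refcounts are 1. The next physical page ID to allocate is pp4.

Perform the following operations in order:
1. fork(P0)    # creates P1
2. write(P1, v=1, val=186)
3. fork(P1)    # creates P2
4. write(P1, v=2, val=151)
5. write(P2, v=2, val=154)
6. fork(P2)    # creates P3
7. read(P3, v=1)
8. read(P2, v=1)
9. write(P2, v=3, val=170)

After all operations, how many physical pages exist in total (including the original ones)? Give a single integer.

Op 1: fork(P0) -> P1. 4 ppages; refcounts: pp0:2 pp1:2 pp2:2 pp3:2
Op 2: write(P1, v1, 186). refcount(pp1)=2>1 -> COPY to pp4. 5 ppages; refcounts: pp0:2 pp1:1 pp2:2 pp3:2 pp4:1
Op 3: fork(P1) -> P2. 5 ppages; refcounts: pp0:3 pp1:1 pp2:3 pp3:3 pp4:2
Op 4: write(P1, v2, 151). refcount(pp2)=3>1 -> COPY to pp5. 6 ppages; refcounts: pp0:3 pp1:1 pp2:2 pp3:3 pp4:2 pp5:1
Op 5: write(P2, v2, 154). refcount(pp2)=2>1 -> COPY to pp6. 7 ppages; refcounts: pp0:3 pp1:1 pp2:1 pp3:3 pp4:2 pp5:1 pp6:1
Op 6: fork(P2) -> P3. 7 ppages; refcounts: pp0:4 pp1:1 pp2:1 pp3:4 pp4:3 pp5:1 pp6:2
Op 7: read(P3, v1) -> 186. No state change.
Op 8: read(P2, v1) -> 186. No state change.
Op 9: write(P2, v3, 170). refcount(pp3)=4>1 -> COPY to pp7. 8 ppages; refcounts: pp0:4 pp1:1 pp2:1 pp3:3 pp4:3 pp5:1 pp6:2 pp7:1

Answer: 8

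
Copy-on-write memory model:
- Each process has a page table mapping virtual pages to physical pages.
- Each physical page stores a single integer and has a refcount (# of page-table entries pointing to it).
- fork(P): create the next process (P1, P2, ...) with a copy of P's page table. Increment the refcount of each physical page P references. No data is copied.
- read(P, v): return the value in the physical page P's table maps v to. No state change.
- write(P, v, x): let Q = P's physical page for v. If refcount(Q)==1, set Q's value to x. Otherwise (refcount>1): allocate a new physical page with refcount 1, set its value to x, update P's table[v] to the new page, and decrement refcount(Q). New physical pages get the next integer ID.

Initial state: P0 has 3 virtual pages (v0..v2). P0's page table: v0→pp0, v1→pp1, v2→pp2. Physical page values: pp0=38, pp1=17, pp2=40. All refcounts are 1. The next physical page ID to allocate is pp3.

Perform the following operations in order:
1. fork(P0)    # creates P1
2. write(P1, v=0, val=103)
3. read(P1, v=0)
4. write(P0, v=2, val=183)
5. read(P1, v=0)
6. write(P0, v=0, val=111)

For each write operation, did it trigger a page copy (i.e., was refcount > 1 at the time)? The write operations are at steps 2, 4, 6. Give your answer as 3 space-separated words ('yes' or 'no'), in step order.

Op 1: fork(P0) -> P1. 3 ppages; refcounts: pp0:2 pp1:2 pp2:2
Op 2: write(P1, v0, 103). refcount(pp0)=2>1 -> COPY to pp3. 4 ppages; refcounts: pp0:1 pp1:2 pp2:2 pp3:1
Op 3: read(P1, v0) -> 103. No state change.
Op 4: write(P0, v2, 183). refcount(pp2)=2>1 -> COPY to pp4. 5 ppages; refcounts: pp0:1 pp1:2 pp2:1 pp3:1 pp4:1
Op 5: read(P1, v0) -> 103. No state change.
Op 6: write(P0, v0, 111). refcount(pp0)=1 -> write in place. 5 ppages; refcounts: pp0:1 pp1:2 pp2:1 pp3:1 pp4:1

yes yes no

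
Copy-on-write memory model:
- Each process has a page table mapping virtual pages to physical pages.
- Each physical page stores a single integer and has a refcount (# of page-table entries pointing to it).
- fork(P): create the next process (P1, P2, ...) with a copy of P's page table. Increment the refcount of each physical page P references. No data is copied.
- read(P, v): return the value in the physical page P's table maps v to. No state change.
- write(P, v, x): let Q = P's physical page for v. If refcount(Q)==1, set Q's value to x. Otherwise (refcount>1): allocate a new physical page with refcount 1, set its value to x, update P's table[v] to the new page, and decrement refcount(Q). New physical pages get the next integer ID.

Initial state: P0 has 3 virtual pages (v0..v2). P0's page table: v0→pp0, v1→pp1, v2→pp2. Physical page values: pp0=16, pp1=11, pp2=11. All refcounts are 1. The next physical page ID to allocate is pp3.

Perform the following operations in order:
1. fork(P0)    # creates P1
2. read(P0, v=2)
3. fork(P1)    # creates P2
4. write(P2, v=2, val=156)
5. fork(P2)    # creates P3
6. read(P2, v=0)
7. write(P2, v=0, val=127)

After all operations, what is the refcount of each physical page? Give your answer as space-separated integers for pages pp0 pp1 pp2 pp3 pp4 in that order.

Op 1: fork(P0) -> P1. 3 ppages; refcounts: pp0:2 pp1:2 pp2:2
Op 2: read(P0, v2) -> 11. No state change.
Op 3: fork(P1) -> P2. 3 ppages; refcounts: pp0:3 pp1:3 pp2:3
Op 4: write(P2, v2, 156). refcount(pp2)=3>1 -> COPY to pp3. 4 ppages; refcounts: pp0:3 pp1:3 pp2:2 pp3:1
Op 5: fork(P2) -> P3. 4 ppages; refcounts: pp0:4 pp1:4 pp2:2 pp3:2
Op 6: read(P2, v0) -> 16. No state change.
Op 7: write(P2, v0, 127). refcount(pp0)=4>1 -> COPY to pp4. 5 ppages; refcounts: pp0:3 pp1:4 pp2:2 pp3:2 pp4:1

Answer: 3 4 2 2 1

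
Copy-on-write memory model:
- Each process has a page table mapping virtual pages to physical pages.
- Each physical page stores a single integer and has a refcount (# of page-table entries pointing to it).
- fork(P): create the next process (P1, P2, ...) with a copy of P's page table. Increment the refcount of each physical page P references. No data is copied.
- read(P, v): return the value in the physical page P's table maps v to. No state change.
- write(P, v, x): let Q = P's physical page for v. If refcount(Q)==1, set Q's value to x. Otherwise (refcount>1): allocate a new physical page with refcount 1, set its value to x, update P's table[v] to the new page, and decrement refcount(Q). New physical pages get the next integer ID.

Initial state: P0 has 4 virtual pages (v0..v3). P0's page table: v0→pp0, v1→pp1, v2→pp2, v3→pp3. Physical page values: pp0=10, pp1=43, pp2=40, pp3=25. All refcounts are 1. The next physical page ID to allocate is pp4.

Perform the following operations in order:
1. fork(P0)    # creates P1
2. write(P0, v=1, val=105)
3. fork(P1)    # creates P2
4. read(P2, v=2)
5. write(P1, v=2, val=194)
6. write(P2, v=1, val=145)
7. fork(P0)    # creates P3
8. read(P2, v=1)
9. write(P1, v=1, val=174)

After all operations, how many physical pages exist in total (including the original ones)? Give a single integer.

Op 1: fork(P0) -> P1. 4 ppages; refcounts: pp0:2 pp1:2 pp2:2 pp3:2
Op 2: write(P0, v1, 105). refcount(pp1)=2>1 -> COPY to pp4. 5 ppages; refcounts: pp0:2 pp1:1 pp2:2 pp3:2 pp4:1
Op 3: fork(P1) -> P2. 5 ppages; refcounts: pp0:3 pp1:2 pp2:3 pp3:3 pp4:1
Op 4: read(P2, v2) -> 40. No state change.
Op 5: write(P1, v2, 194). refcount(pp2)=3>1 -> COPY to pp5. 6 ppages; refcounts: pp0:3 pp1:2 pp2:2 pp3:3 pp4:1 pp5:1
Op 6: write(P2, v1, 145). refcount(pp1)=2>1 -> COPY to pp6. 7 ppages; refcounts: pp0:3 pp1:1 pp2:2 pp3:3 pp4:1 pp5:1 pp6:1
Op 7: fork(P0) -> P3. 7 ppages; refcounts: pp0:4 pp1:1 pp2:3 pp3:4 pp4:2 pp5:1 pp6:1
Op 8: read(P2, v1) -> 145. No state change.
Op 9: write(P1, v1, 174). refcount(pp1)=1 -> write in place. 7 ppages; refcounts: pp0:4 pp1:1 pp2:3 pp3:4 pp4:2 pp5:1 pp6:1

Answer: 7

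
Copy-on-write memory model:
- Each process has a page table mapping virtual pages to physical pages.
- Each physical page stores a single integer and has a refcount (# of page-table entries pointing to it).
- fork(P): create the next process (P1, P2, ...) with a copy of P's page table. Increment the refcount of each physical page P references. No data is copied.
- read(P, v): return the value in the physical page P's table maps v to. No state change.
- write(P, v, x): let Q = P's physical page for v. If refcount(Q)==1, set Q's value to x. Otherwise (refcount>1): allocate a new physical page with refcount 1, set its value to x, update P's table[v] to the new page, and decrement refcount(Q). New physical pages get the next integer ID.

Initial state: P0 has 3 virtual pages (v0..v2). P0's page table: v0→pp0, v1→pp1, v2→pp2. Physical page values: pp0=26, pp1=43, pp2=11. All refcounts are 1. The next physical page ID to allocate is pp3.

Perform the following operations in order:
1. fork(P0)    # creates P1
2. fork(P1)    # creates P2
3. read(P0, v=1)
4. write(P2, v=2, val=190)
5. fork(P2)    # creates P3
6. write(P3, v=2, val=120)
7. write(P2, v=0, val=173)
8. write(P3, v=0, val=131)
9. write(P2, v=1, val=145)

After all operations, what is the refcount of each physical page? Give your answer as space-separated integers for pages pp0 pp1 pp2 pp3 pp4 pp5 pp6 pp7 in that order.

Answer: 2 3 2 1 1 1 1 1

Derivation:
Op 1: fork(P0) -> P1. 3 ppages; refcounts: pp0:2 pp1:2 pp2:2
Op 2: fork(P1) -> P2. 3 ppages; refcounts: pp0:3 pp1:3 pp2:3
Op 3: read(P0, v1) -> 43. No state change.
Op 4: write(P2, v2, 190). refcount(pp2)=3>1 -> COPY to pp3. 4 ppages; refcounts: pp0:3 pp1:3 pp2:2 pp3:1
Op 5: fork(P2) -> P3. 4 ppages; refcounts: pp0:4 pp1:4 pp2:2 pp3:2
Op 6: write(P3, v2, 120). refcount(pp3)=2>1 -> COPY to pp4. 5 ppages; refcounts: pp0:4 pp1:4 pp2:2 pp3:1 pp4:1
Op 7: write(P2, v0, 173). refcount(pp0)=4>1 -> COPY to pp5. 6 ppages; refcounts: pp0:3 pp1:4 pp2:2 pp3:1 pp4:1 pp5:1
Op 8: write(P3, v0, 131). refcount(pp0)=3>1 -> COPY to pp6. 7 ppages; refcounts: pp0:2 pp1:4 pp2:2 pp3:1 pp4:1 pp5:1 pp6:1
Op 9: write(P2, v1, 145). refcount(pp1)=4>1 -> COPY to pp7. 8 ppages; refcounts: pp0:2 pp1:3 pp2:2 pp3:1 pp4:1 pp5:1 pp6:1 pp7:1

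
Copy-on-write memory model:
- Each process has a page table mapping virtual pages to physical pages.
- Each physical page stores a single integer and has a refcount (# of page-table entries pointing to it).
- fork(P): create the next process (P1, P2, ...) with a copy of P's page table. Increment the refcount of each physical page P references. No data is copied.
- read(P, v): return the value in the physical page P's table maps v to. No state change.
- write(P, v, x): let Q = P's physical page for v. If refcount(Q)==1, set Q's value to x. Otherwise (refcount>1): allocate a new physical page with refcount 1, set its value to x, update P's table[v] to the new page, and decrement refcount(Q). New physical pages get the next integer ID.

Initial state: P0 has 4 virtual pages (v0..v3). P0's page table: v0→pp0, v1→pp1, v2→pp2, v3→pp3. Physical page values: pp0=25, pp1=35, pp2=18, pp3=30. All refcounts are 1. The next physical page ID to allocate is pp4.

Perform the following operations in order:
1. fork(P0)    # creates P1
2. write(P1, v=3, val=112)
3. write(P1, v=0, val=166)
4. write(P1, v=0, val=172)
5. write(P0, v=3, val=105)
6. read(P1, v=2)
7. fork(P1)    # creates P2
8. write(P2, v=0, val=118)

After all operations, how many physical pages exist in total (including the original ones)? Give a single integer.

Answer: 7

Derivation:
Op 1: fork(P0) -> P1. 4 ppages; refcounts: pp0:2 pp1:2 pp2:2 pp3:2
Op 2: write(P1, v3, 112). refcount(pp3)=2>1 -> COPY to pp4. 5 ppages; refcounts: pp0:2 pp1:2 pp2:2 pp3:1 pp4:1
Op 3: write(P1, v0, 166). refcount(pp0)=2>1 -> COPY to pp5. 6 ppages; refcounts: pp0:1 pp1:2 pp2:2 pp3:1 pp4:1 pp5:1
Op 4: write(P1, v0, 172). refcount(pp5)=1 -> write in place. 6 ppages; refcounts: pp0:1 pp1:2 pp2:2 pp3:1 pp4:1 pp5:1
Op 5: write(P0, v3, 105). refcount(pp3)=1 -> write in place. 6 ppages; refcounts: pp0:1 pp1:2 pp2:2 pp3:1 pp4:1 pp5:1
Op 6: read(P1, v2) -> 18. No state change.
Op 7: fork(P1) -> P2. 6 ppages; refcounts: pp0:1 pp1:3 pp2:3 pp3:1 pp4:2 pp5:2
Op 8: write(P2, v0, 118). refcount(pp5)=2>1 -> COPY to pp6. 7 ppages; refcounts: pp0:1 pp1:3 pp2:3 pp3:1 pp4:2 pp5:1 pp6:1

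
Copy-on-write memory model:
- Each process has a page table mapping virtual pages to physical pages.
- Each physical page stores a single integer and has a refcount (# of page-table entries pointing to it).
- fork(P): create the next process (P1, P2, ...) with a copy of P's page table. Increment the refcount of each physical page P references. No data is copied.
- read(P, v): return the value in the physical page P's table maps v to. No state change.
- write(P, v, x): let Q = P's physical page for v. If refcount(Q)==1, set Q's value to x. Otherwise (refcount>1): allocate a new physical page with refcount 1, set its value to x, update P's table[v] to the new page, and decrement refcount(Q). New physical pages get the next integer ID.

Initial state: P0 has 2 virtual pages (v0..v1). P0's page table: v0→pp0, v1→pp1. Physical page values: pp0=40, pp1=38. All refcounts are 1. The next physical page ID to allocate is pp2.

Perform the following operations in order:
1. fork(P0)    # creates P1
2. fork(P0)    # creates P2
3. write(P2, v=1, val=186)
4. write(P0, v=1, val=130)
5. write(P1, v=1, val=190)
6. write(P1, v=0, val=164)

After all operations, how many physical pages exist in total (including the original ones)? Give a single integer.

Op 1: fork(P0) -> P1. 2 ppages; refcounts: pp0:2 pp1:2
Op 2: fork(P0) -> P2. 2 ppages; refcounts: pp0:3 pp1:3
Op 3: write(P2, v1, 186). refcount(pp1)=3>1 -> COPY to pp2. 3 ppages; refcounts: pp0:3 pp1:2 pp2:1
Op 4: write(P0, v1, 130). refcount(pp1)=2>1 -> COPY to pp3. 4 ppages; refcounts: pp0:3 pp1:1 pp2:1 pp3:1
Op 5: write(P1, v1, 190). refcount(pp1)=1 -> write in place. 4 ppages; refcounts: pp0:3 pp1:1 pp2:1 pp3:1
Op 6: write(P1, v0, 164). refcount(pp0)=3>1 -> COPY to pp4. 5 ppages; refcounts: pp0:2 pp1:1 pp2:1 pp3:1 pp4:1

Answer: 5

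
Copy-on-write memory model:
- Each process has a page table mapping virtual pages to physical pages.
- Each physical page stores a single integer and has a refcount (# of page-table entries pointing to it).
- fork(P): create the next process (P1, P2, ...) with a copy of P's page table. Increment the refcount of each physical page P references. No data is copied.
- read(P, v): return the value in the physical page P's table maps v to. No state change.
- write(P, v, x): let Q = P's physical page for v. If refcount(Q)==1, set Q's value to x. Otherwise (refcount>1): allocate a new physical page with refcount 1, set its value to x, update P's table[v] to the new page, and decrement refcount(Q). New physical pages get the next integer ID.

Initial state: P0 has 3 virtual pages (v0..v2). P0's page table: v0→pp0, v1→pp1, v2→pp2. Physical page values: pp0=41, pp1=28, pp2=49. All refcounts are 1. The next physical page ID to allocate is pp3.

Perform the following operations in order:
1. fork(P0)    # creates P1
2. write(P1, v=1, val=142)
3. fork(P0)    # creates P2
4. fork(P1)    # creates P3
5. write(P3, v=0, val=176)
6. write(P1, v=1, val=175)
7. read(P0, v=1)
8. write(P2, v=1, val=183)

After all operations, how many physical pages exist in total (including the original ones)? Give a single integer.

Op 1: fork(P0) -> P1. 3 ppages; refcounts: pp0:2 pp1:2 pp2:2
Op 2: write(P1, v1, 142). refcount(pp1)=2>1 -> COPY to pp3. 4 ppages; refcounts: pp0:2 pp1:1 pp2:2 pp3:1
Op 3: fork(P0) -> P2. 4 ppages; refcounts: pp0:3 pp1:2 pp2:3 pp3:1
Op 4: fork(P1) -> P3. 4 ppages; refcounts: pp0:4 pp1:2 pp2:4 pp3:2
Op 5: write(P3, v0, 176). refcount(pp0)=4>1 -> COPY to pp4. 5 ppages; refcounts: pp0:3 pp1:2 pp2:4 pp3:2 pp4:1
Op 6: write(P1, v1, 175). refcount(pp3)=2>1 -> COPY to pp5. 6 ppages; refcounts: pp0:3 pp1:2 pp2:4 pp3:1 pp4:1 pp5:1
Op 7: read(P0, v1) -> 28. No state change.
Op 8: write(P2, v1, 183). refcount(pp1)=2>1 -> COPY to pp6. 7 ppages; refcounts: pp0:3 pp1:1 pp2:4 pp3:1 pp4:1 pp5:1 pp6:1

Answer: 7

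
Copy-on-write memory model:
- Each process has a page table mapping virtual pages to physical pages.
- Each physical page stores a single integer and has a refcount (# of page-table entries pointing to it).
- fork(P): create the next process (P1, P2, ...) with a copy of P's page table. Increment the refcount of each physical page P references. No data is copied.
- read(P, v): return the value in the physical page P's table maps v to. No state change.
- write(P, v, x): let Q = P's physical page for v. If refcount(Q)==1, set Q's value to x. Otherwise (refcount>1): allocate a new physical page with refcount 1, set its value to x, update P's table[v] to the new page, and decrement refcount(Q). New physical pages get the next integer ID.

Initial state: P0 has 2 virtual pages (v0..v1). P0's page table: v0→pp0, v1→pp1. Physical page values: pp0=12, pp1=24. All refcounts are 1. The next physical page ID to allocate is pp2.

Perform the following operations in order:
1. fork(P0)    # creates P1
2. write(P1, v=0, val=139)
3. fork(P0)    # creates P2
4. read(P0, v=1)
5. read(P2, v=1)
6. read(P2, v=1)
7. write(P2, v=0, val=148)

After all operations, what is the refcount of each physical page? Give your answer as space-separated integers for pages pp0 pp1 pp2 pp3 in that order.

Answer: 1 3 1 1

Derivation:
Op 1: fork(P0) -> P1. 2 ppages; refcounts: pp0:2 pp1:2
Op 2: write(P1, v0, 139). refcount(pp0)=2>1 -> COPY to pp2. 3 ppages; refcounts: pp0:1 pp1:2 pp2:1
Op 3: fork(P0) -> P2. 3 ppages; refcounts: pp0:2 pp1:3 pp2:1
Op 4: read(P0, v1) -> 24. No state change.
Op 5: read(P2, v1) -> 24. No state change.
Op 6: read(P2, v1) -> 24. No state change.
Op 7: write(P2, v0, 148). refcount(pp0)=2>1 -> COPY to pp3. 4 ppages; refcounts: pp0:1 pp1:3 pp2:1 pp3:1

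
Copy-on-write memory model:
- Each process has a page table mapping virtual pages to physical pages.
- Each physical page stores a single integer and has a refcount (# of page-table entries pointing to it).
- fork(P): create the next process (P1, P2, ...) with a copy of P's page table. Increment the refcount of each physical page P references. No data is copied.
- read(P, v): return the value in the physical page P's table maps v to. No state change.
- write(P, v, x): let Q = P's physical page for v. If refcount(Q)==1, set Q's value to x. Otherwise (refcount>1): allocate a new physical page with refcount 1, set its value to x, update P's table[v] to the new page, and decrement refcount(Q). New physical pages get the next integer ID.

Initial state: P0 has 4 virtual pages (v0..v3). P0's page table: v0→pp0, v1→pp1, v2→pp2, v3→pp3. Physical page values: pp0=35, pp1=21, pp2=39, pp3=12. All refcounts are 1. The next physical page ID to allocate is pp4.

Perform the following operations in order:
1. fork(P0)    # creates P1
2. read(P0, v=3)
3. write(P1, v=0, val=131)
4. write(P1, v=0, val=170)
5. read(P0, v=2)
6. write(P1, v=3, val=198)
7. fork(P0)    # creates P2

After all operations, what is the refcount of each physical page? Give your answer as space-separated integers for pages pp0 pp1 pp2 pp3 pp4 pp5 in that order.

Answer: 2 3 3 2 1 1

Derivation:
Op 1: fork(P0) -> P1. 4 ppages; refcounts: pp0:2 pp1:2 pp2:2 pp3:2
Op 2: read(P0, v3) -> 12. No state change.
Op 3: write(P1, v0, 131). refcount(pp0)=2>1 -> COPY to pp4. 5 ppages; refcounts: pp0:1 pp1:2 pp2:2 pp3:2 pp4:1
Op 4: write(P1, v0, 170). refcount(pp4)=1 -> write in place. 5 ppages; refcounts: pp0:1 pp1:2 pp2:2 pp3:2 pp4:1
Op 5: read(P0, v2) -> 39. No state change.
Op 6: write(P1, v3, 198). refcount(pp3)=2>1 -> COPY to pp5. 6 ppages; refcounts: pp0:1 pp1:2 pp2:2 pp3:1 pp4:1 pp5:1
Op 7: fork(P0) -> P2. 6 ppages; refcounts: pp0:2 pp1:3 pp2:3 pp3:2 pp4:1 pp5:1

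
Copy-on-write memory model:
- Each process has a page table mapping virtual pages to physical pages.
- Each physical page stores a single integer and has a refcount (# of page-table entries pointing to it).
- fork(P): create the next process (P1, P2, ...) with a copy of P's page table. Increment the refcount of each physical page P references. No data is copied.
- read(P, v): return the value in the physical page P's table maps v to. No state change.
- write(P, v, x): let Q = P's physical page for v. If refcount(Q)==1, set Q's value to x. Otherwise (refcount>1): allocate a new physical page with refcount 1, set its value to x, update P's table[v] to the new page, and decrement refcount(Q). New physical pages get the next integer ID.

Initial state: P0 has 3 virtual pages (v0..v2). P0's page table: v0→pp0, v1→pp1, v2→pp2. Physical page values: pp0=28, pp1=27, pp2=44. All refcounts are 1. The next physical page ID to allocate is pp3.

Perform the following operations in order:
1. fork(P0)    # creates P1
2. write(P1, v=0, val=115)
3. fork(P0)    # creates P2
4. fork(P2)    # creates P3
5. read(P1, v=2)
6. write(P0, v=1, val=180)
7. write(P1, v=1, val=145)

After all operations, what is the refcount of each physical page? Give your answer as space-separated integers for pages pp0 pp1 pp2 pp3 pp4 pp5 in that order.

Answer: 3 2 4 1 1 1

Derivation:
Op 1: fork(P0) -> P1. 3 ppages; refcounts: pp0:2 pp1:2 pp2:2
Op 2: write(P1, v0, 115). refcount(pp0)=2>1 -> COPY to pp3. 4 ppages; refcounts: pp0:1 pp1:2 pp2:2 pp3:1
Op 3: fork(P0) -> P2. 4 ppages; refcounts: pp0:2 pp1:3 pp2:3 pp3:1
Op 4: fork(P2) -> P3. 4 ppages; refcounts: pp0:3 pp1:4 pp2:4 pp3:1
Op 5: read(P1, v2) -> 44. No state change.
Op 6: write(P0, v1, 180). refcount(pp1)=4>1 -> COPY to pp4. 5 ppages; refcounts: pp0:3 pp1:3 pp2:4 pp3:1 pp4:1
Op 7: write(P1, v1, 145). refcount(pp1)=3>1 -> COPY to pp5. 6 ppages; refcounts: pp0:3 pp1:2 pp2:4 pp3:1 pp4:1 pp5:1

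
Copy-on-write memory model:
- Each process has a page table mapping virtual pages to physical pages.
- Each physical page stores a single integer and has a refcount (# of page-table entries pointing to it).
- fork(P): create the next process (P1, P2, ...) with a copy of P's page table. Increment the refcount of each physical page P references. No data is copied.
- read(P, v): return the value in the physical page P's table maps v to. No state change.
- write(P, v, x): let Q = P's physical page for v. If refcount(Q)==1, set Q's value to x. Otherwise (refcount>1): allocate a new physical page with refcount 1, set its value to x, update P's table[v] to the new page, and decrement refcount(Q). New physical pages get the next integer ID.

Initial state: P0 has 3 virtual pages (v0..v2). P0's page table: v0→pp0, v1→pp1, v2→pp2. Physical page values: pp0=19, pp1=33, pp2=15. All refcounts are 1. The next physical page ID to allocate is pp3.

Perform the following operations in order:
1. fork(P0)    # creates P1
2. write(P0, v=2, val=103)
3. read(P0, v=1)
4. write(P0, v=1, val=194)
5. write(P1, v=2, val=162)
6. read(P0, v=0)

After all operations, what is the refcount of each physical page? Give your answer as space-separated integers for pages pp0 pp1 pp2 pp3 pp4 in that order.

Answer: 2 1 1 1 1

Derivation:
Op 1: fork(P0) -> P1. 3 ppages; refcounts: pp0:2 pp1:2 pp2:2
Op 2: write(P0, v2, 103). refcount(pp2)=2>1 -> COPY to pp3. 4 ppages; refcounts: pp0:2 pp1:2 pp2:1 pp3:1
Op 3: read(P0, v1) -> 33. No state change.
Op 4: write(P0, v1, 194). refcount(pp1)=2>1 -> COPY to pp4. 5 ppages; refcounts: pp0:2 pp1:1 pp2:1 pp3:1 pp4:1
Op 5: write(P1, v2, 162). refcount(pp2)=1 -> write in place. 5 ppages; refcounts: pp0:2 pp1:1 pp2:1 pp3:1 pp4:1
Op 6: read(P0, v0) -> 19. No state change.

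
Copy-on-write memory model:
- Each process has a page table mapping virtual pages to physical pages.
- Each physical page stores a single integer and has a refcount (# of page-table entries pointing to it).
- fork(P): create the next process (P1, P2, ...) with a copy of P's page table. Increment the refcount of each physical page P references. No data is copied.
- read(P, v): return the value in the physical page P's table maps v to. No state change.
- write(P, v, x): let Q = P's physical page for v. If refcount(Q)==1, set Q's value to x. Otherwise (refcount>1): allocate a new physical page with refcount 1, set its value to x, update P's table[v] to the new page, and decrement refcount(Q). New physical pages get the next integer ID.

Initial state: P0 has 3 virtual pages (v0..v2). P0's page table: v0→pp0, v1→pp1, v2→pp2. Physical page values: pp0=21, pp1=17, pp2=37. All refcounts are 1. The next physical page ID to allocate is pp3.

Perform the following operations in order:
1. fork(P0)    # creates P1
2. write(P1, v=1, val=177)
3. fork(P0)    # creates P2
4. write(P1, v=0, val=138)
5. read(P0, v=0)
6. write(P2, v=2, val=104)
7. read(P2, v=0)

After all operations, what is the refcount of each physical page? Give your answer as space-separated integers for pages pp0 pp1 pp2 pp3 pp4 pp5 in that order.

Op 1: fork(P0) -> P1. 3 ppages; refcounts: pp0:2 pp1:2 pp2:2
Op 2: write(P1, v1, 177). refcount(pp1)=2>1 -> COPY to pp3. 4 ppages; refcounts: pp0:2 pp1:1 pp2:2 pp3:1
Op 3: fork(P0) -> P2. 4 ppages; refcounts: pp0:3 pp1:2 pp2:3 pp3:1
Op 4: write(P1, v0, 138). refcount(pp0)=3>1 -> COPY to pp4. 5 ppages; refcounts: pp0:2 pp1:2 pp2:3 pp3:1 pp4:1
Op 5: read(P0, v0) -> 21. No state change.
Op 6: write(P2, v2, 104). refcount(pp2)=3>1 -> COPY to pp5. 6 ppages; refcounts: pp0:2 pp1:2 pp2:2 pp3:1 pp4:1 pp5:1
Op 7: read(P2, v0) -> 21. No state change.

Answer: 2 2 2 1 1 1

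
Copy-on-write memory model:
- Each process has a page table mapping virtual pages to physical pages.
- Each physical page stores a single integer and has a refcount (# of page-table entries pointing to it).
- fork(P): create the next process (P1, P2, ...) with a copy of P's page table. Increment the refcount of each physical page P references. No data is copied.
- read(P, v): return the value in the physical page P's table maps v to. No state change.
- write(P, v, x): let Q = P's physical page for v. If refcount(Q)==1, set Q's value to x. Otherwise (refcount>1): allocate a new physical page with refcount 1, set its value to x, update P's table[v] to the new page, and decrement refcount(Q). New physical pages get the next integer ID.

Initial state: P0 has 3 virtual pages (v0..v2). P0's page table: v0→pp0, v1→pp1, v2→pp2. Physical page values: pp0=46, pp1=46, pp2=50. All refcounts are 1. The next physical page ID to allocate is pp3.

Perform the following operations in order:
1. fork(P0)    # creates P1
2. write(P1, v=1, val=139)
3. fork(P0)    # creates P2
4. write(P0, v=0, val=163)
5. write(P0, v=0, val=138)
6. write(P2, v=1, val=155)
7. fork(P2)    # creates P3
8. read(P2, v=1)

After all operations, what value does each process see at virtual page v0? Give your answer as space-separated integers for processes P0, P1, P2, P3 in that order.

Op 1: fork(P0) -> P1. 3 ppages; refcounts: pp0:2 pp1:2 pp2:2
Op 2: write(P1, v1, 139). refcount(pp1)=2>1 -> COPY to pp3. 4 ppages; refcounts: pp0:2 pp1:1 pp2:2 pp3:1
Op 3: fork(P0) -> P2. 4 ppages; refcounts: pp0:3 pp1:2 pp2:3 pp3:1
Op 4: write(P0, v0, 163). refcount(pp0)=3>1 -> COPY to pp4. 5 ppages; refcounts: pp0:2 pp1:2 pp2:3 pp3:1 pp4:1
Op 5: write(P0, v0, 138). refcount(pp4)=1 -> write in place. 5 ppages; refcounts: pp0:2 pp1:2 pp2:3 pp3:1 pp4:1
Op 6: write(P2, v1, 155). refcount(pp1)=2>1 -> COPY to pp5. 6 ppages; refcounts: pp0:2 pp1:1 pp2:3 pp3:1 pp4:1 pp5:1
Op 7: fork(P2) -> P3. 6 ppages; refcounts: pp0:3 pp1:1 pp2:4 pp3:1 pp4:1 pp5:2
Op 8: read(P2, v1) -> 155. No state change.
P0: v0 -> pp4 = 138
P1: v0 -> pp0 = 46
P2: v0 -> pp0 = 46
P3: v0 -> pp0 = 46

Answer: 138 46 46 46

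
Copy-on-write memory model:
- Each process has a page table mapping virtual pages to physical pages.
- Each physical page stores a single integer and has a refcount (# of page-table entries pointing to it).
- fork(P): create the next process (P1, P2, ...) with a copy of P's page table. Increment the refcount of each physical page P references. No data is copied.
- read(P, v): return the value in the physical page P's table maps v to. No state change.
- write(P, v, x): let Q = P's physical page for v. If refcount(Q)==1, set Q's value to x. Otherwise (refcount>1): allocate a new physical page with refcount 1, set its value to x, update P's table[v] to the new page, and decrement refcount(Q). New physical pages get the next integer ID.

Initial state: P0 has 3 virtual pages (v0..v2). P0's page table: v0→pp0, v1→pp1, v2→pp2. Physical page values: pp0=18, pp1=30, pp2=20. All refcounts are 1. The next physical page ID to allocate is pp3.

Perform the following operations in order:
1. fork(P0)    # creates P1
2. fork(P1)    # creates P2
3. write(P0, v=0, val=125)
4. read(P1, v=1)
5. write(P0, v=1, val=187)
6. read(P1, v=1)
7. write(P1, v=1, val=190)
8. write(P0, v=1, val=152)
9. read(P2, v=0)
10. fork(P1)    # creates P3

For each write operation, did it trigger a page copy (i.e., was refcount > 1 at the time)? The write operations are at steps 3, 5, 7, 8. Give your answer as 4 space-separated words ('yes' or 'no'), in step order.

Op 1: fork(P0) -> P1. 3 ppages; refcounts: pp0:2 pp1:2 pp2:2
Op 2: fork(P1) -> P2. 3 ppages; refcounts: pp0:3 pp1:3 pp2:3
Op 3: write(P0, v0, 125). refcount(pp0)=3>1 -> COPY to pp3. 4 ppages; refcounts: pp0:2 pp1:3 pp2:3 pp3:1
Op 4: read(P1, v1) -> 30. No state change.
Op 5: write(P0, v1, 187). refcount(pp1)=3>1 -> COPY to pp4. 5 ppages; refcounts: pp0:2 pp1:2 pp2:3 pp3:1 pp4:1
Op 6: read(P1, v1) -> 30. No state change.
Op 7: write(P1, v1, 190). refcount(pp1)=2>1 -> COPY to pp5. 6 ppages; refcounts: pp0:2 pp1:1 pp2:3 pp3:1 pp4:1 pp5:1
Op 8: write(P0, v1, 152). refcount(pp4)=1 -> write in place. 6 ppages; refcounts: pp0:2 pp1:1 pp2:3 pp3:1 pp4:1 pp5:1
Op 9: read(P2, v0) -> 18. No state change.
Op 10: fork(P1) -> P3. 6 ppages; refcounts: pp0:3 pp1:1 pp2:4 pp3:1 pp4:1 pp5:2

yes yes yes no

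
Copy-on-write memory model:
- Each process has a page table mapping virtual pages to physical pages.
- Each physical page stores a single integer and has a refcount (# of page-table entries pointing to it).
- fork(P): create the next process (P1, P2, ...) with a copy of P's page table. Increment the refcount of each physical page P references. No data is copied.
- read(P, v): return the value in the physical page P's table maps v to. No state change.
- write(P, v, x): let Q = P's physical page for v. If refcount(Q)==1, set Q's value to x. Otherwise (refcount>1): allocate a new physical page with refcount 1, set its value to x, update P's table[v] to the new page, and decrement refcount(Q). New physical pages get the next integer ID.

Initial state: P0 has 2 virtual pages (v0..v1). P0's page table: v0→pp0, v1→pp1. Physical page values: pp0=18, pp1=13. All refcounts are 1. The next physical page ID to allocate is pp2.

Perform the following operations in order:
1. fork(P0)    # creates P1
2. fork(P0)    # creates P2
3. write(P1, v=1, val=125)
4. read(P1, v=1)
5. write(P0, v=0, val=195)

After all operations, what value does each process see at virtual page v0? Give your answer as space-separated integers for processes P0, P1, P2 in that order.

Answer: 195 18 18

Derivation:
Op 1: fork(P0) -> P1. 2 ppages; refcounts: pp0:2 pp1:2
Op 2: fork(P0) -> P2. 2 ppages; refcounts: pp0:3 pp1:3
Op 3: write(P1, v1, 125). refcount(pp1)=3>1 -> COPY to pp2. 3 ppages; refcounts: pp0:3 pp1:2 pp2:1
Op 4: read(P1, v1) -> 125. No state change.
Op 5: write(P0, v0, 195). refcount(pp0)=3>1 -> COPY to pp3. 4 ppages; refcounts: pp0:2 pp1:2 pp2:1 pp3:1
P0: v0 -> pp3 = 195
P1: v0 -> pp0 = 18
P2: v0 -> pp0 = 18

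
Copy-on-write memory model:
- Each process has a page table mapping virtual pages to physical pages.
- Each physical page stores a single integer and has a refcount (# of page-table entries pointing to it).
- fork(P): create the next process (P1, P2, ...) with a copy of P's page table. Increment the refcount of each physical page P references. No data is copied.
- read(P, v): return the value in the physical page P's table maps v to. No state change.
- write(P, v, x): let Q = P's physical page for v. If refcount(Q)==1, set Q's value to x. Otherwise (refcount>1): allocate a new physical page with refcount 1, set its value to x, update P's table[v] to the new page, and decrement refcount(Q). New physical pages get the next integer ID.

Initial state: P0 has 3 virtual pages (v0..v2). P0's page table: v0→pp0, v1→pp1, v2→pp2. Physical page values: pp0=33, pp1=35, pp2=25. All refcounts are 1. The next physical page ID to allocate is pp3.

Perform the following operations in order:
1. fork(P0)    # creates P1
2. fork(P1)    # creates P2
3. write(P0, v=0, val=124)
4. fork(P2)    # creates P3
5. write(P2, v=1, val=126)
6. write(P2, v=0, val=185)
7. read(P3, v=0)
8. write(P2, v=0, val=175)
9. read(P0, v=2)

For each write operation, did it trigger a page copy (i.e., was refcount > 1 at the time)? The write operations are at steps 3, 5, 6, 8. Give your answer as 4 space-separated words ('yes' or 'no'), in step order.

Op 1: fork(P0) -> P1. 3 ppages; refcounts: pp0:2 pp1:2 pp2:2
Op 2: fork(P1) -> P2. 3 ppages; refcounts: pp0:3 pp1:3 pp2:3
Op 3: write(P0, v0, 124). refcount(pp0)=3>1 -> COPY to pp3. 4 ppages; refcounts: pp0:2 pp1:3 pp2:3 pp3:1
Op 4: fork(P2) -> P3. 4 ppages; refcounts: pp0:3 pp1:4 pp2:4 pp3:1
Op 5: write(P2, v1, 126). refcount(pp1)=4>1 -> COPY to pp4. 5 ppages; refcounts: pp0:3 pp1:3 pp2:4 pp3:1 pp4:1
Op 6: write(P2, v0, 185). refcount(pp0)=3>1 -> COPY to pp5. 6 ppages; refcounts: pp0:2 pp1:3 pp2:4 pp3:1 pp4:1 pp5:1
Op 7: read(P3, v0) -> 33. No state change.
Op 8: write(P2, v0, 175). refcount(pp5)=1 -> write in place. 6 ppages; refcounts: pp0:2 pp1:3 pp2:4 pp3:1 pp4:1 pp5:1
Op 9: read(P0, v2) -> 25. No state change.

yes yes yes no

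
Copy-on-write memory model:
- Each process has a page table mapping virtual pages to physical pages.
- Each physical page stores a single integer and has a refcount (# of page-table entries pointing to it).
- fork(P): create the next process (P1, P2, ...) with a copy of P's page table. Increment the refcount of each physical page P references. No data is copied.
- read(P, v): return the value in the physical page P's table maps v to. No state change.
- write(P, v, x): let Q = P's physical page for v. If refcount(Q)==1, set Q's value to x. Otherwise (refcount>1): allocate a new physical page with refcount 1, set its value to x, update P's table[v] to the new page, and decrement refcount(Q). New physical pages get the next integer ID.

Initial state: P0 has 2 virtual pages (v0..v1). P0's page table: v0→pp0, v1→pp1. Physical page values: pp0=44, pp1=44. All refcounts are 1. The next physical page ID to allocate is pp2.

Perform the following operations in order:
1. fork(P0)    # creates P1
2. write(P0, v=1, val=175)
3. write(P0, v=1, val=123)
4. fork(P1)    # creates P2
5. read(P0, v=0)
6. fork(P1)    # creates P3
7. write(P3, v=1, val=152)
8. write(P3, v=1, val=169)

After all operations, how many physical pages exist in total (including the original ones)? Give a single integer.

Op 1: fork(P0) -> P1. 2 ppages; refcounts: pp0:2 pp1:2
Op 2: write(P0, v1, 175). refcount(pp1)=2>1 -> COPY to pp2. 3 ppages; refcounts: pp0:2 pp1:1 pp2:1
Op 3: write(P0, v1, 123). refcount(pp2)=1 -> write in place. 3 ppages; refcounts: pp0:2 pp1:1 pp2:1
Op 4: fork(P1) -> P2. 3 ppages; refcounts: pp0:3 pp1:2 pp2:1
Op 5: read(P0, v0) -> 44. No state change.
Op 6: fork(P1) -> P3. 3 ppages; refcounts: pp0:4 pp1:3 pp2:1
Op 7: write(P3, v1, 152). refcount(pp1)=3>1 -> COPY to pp3. 4 ppages; refcounts: pp0:4 pp1:2 pp2:1 pp3:1
Op 8: write(P3, v1, 169). refcount(pp3)=1 -> write in place. 4 ppages; refcounts: pp0:4 pp1:2 pp2:1 pp3:1

Answer: 4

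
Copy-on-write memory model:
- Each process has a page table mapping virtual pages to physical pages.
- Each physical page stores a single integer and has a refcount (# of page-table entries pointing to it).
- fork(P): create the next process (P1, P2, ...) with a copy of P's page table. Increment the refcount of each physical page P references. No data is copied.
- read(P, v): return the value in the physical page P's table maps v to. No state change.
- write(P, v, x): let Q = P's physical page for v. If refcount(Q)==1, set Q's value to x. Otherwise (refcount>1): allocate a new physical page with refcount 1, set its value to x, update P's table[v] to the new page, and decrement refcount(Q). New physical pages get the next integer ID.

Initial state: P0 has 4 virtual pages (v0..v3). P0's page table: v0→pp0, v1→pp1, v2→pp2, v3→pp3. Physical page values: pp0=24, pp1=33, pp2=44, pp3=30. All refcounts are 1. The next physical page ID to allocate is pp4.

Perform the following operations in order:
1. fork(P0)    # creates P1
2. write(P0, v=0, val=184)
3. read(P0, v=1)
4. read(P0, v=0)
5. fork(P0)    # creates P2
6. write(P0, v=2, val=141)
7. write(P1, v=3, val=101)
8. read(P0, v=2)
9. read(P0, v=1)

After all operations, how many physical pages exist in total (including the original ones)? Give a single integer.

Op 1: fork(P0) -> P1. 4 ppages; refcounts: pp0:2 pp1:2 pp2:2 pp3:2
Op 2: write(P0, v0, 184). refcount(pp0)=2>1 -> COPY to pp4. 5 ppages; refcounts: pp0:1 pp1:2 pp2:2 pp3:2 pp4:1
Op 3: read(P0, v1) -> 33. No state change.
Op 4: read(P0, v0) -> 184. No state change.
Op 5: fork(P0) -> P2. 5 ppages; refcounts: pp0:1 pp1:3 pp2:3 pp3:3 pp4:2
Op 6: write(P0, v2, 141). refcount(pp2)=3>1 -> COPY to pp5. 6 ppages; refcounts: pp0:1 pp1:3 pp2:2 pp3:3 pp4:2 pp5:1
Op 7: write(P1, v3, 101). refcount(pp3)=3>1 -> COPY to pp6. 7 ppages; refcounts: pp0:1 pp1:3 pp2:2 pp3:2 pp4:2 pp5:1 pp6:1
Op 8: read(P0, v2) -> 141. No state change.
Op 9: read(P0, v1) -> 33. No state change.

Answer: 7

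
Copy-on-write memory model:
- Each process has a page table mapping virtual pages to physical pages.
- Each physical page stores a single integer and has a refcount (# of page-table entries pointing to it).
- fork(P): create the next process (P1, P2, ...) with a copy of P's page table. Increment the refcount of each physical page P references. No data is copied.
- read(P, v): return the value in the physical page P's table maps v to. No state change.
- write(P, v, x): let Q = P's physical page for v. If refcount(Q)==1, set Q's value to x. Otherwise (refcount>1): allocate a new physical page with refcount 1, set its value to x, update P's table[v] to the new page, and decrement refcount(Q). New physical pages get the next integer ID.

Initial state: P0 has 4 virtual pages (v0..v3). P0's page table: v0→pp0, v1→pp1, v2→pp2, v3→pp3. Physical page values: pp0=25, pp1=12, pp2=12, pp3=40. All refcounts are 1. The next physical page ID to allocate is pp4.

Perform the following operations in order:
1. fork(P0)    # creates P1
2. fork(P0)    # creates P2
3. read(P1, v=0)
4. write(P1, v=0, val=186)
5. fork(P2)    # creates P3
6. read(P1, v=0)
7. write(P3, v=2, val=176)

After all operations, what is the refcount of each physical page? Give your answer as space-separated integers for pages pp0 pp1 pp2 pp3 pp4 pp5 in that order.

Op 1: fork(P0) -> P1. 4 ppages; refcounts: pp0:2 pp1:2 pp2:2 pp3:2
Op 2: fork(P0) -> P2. 4 ppages; refcounts: pp0:3 pp1:3 pp2:3 pp3:3
Op 3: read(P1, v0) -> 25. No state change.
Op 4: write(P1, v0, 186). refcount(pp0)=3>1 -> COPY to pp4. 5 ppages; refcounts: pp0:2 pp1:3 pp2:3 pp3:3 pp4:1
Op 5: fork(P2) -> P3. 5 ppages; refcounts: pp0:3 pp1:4 pp2:4 pp3:4 pp4:1
Op 6: read(P1, v0) -> 186. No state change.
Op 7: write(P3, v2, 176). refcount(pp2)=4>1 -> COPY to pp5. 6 ppages; refcounts: pp0:3 pp1:4 pp2:3 pp3:4 pp4:1 pp5:1

Answer: 3 4 3 4 1 1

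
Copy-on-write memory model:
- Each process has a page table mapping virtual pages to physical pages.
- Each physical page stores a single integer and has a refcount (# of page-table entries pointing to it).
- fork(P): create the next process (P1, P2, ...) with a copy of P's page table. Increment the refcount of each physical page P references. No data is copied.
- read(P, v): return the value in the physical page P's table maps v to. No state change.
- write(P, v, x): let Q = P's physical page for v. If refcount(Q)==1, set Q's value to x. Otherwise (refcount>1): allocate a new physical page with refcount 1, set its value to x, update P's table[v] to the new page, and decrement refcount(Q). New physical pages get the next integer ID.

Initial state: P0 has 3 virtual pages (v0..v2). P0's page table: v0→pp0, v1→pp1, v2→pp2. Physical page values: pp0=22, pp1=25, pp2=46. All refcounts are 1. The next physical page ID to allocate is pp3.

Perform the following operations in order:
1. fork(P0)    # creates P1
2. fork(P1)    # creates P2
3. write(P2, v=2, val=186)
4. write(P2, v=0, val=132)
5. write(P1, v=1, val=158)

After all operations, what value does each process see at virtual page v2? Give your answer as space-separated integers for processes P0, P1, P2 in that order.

Answer: 46 46 186

Derivation:
Op 1: fork(P0) -> P1. 3 ppages; refcounts: pp0:2 pp1:2 pp2:2
Op 2: fork(P1) -> P2. 3 ppages; refcounts: pp0:3 pp1:3 pp2:3
Op 3: write(P2, v2, 186). refcount(pp2)=3>1 -> COPY to pp3. 4 ppages; refcounts: pp0:3 pp1:3 pp2:2 pp3:1
Op 4: write(P2, v0, 132). refcount(pp0)=3>1 -> COPY to pp4. 5 ppages; refcounts: pp0:2 pp1:3 pp2:2 pp3:1 pp4:1
Op 5: write(P1, v1, 158). refcount(pp1)=3>1 -> COPY to pp5. 6 ppages; refcounts: pp0:2 pp1:2 pp2:2 pp3:1 pp4:1 pp5:1
P0: v2 -> pp2 = 46
P1: v2 -> pp2 = 46
P2: v2 -> pp3 = 186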